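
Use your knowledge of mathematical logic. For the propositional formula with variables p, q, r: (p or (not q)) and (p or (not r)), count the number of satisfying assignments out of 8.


Evaluate all 8 assignments for p, q, r:
p=0, q=0, r=0: 1
p=0, q=0, r=1: 0
p=0, q=1, r=0: 0
p=0, q=1, r=1: 0
p=1, q=0, r=0: 1
p=1, q=0, r=1: 1
p=1, q=1, r=0: 1
p=1, q=1, r=1: 1
Satisfying count = 5

5


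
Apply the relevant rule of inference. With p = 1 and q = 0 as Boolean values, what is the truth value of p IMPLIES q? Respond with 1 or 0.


p = 1, q = 0
Operation: p IMPLIES q
Evaluate: 1 IMPLIES 0 = 0

0


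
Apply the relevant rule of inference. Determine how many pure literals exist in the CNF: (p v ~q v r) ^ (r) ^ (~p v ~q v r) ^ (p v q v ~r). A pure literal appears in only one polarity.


Check each variable for pure literal status:
p: mixed (not pure)
q: mixed (not pure)
r: mixed (not pure)
Pure literal count = 0

0


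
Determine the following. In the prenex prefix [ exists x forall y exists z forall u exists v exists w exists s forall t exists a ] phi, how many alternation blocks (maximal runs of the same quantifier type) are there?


Quantifier-type sequence: E A E A E E E A E  (A=forall, E=exists)
Group into maximal same-type runs:
  Ex1 | Ax1 | Ex1 | Ax1 | Ex3 | Ax1 | Ex1
Number of blocks = 7

7


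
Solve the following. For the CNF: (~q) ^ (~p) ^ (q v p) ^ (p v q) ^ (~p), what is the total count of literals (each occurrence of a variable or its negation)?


Counting literals in each clause:
Clause 1: 1 literal(s)
Clause 2: 1 literal(s)
Clause 3: 2 literal(s)
Clause 4: 2 literal(s)
Clause 5: 1 literal(s)
Total = 7

7


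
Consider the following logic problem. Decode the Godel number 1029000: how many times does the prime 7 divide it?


Factorize 1029000 by dividing by 7 repeatedly.
Division steps: 7 divides 1029000 exactly 3 time(s).
Exponent of 7 = 3

3


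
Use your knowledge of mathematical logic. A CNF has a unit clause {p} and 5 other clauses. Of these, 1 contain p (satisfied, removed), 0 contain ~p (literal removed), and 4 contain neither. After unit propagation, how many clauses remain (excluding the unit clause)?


Satisfied (removed): 1
Shortened (remain): 0
Unchanged (remain): 4
Remaining = 0 + 4 = 4

4


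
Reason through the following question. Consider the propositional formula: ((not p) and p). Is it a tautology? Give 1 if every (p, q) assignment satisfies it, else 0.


Check all 4 assignments:
p=0, q=0: 0
p=0, q=1: 0
p=1, q=0: 0
p=1, q=1: 0
Satisfying count = 0/4.
Tautology iff count = 4: no.

0


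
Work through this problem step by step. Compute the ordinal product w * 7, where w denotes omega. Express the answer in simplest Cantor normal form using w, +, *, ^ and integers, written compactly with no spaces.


Compute w * 7.
Ordinal * is associative and left-distributive over +, but NOT commutative; for finite n>1, n*w = w but w*n stays w*n.
w * 7 means 7 copies of w concatenated: w*7.
Result = w*7

w*7


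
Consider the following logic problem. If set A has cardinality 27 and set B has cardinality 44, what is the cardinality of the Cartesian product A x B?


The Cartesian product A x B contains all ordered pairs (a, b).
|A x B| = |A| * |B| = 27 * 44 = 1188

1188


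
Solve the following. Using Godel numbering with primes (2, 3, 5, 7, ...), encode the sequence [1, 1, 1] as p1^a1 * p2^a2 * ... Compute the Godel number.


Encode each element as an exponent of the corresponding prime:
  2^1 = 2
  3^1 = 3
  5^1 = 5
Product = 2 * 3 * 5 = 30

30


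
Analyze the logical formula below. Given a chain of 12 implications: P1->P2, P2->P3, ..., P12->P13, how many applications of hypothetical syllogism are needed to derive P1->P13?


With 12 implications in a chain connecting 13 propositions:
P1->P2, P2->P3, ..., P12->P13
Steps needed = (number of implications) - 1 = 12 - 1 = 11

11


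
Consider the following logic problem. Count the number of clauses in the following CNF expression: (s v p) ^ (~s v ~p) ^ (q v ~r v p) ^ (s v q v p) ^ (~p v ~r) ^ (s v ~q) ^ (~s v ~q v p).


A CNF formula is a conjunction of clauses.
Clauses are separated by ^.
Counting the conjuncts: 7 clauses.

7


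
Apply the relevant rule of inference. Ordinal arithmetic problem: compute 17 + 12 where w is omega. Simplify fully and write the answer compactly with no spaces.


Compute 17 + 12.
Ordinal + is associative but NOT commutative; for finite n>0, n + w = w but w + n stays w+n.
Both operands finite; ordinal + agrees with natural +: 17 + 12 = 29.
Result = 29

29


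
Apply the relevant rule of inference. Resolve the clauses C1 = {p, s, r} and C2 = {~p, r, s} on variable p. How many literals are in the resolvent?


Remove p from C1 and ~p from C2.
C1 remainder: {s, r}
C2 remainder: {r, s}
Union (resolvent): {r, s}
Resolvent has 2 literal(s).

2


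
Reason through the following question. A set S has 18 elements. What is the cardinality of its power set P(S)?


The power set of a set with n elements has 2^n elements.
|P(S)| = 2^18 = 262144

262144


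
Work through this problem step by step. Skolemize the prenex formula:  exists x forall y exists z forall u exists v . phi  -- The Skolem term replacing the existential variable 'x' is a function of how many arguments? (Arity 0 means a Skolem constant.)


Quantifier prefix: exists x forall y exists z forall u exists v
'x' is existentially quantified at position 1.
No universal quantifiers precede it.
Skolem function arity = 0 (a Skolem constant)

0


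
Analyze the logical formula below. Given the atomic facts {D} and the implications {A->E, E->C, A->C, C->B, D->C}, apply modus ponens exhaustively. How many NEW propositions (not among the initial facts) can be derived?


Initial facts: {D}
Apply modus ponens to closure:
  D and D->C  =>  C
  C and C->B  =>  B
Final known: {B, C, D}
New propositions: {B, C}
Count = 2

2


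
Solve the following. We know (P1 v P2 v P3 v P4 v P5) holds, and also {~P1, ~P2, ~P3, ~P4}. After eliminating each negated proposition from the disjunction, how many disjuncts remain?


Original disjuncts (5): P1, P2, P3, P4, P5
Negated (eliminate): ~P1, ~P2, ~P3, ~P4
Remaining disjuncts: P5
Count = 5 - 4 = 1

1


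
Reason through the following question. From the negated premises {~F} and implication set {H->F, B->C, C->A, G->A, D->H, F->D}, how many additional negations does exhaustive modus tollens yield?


Initial negated facts: {~F}
Apply modus tollens to closure:
  ~F and H->F  =>  ~H
  ~H and D->H  =>  ~D
Final negated: {~D, ~F, ~H}
New negations: {~D, ~H}
Count = 2

2


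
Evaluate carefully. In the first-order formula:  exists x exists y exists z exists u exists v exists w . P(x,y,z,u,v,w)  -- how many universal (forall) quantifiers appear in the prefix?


Quantifier prefix: exists x exists y exists z exists u exists v exists w
Mark each quantifier type:
  E E E E E E
Universal count = 0, Existential count = 6
Asked for universal (forall) quantifiers: 0

0


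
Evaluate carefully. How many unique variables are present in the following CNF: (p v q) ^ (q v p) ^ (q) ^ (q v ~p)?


Identify each variable that appears in the formula.
Variables found: p, q
Count = 2

2


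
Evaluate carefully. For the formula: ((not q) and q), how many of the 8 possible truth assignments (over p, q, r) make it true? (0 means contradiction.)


Check all 8 assignments:
p=0, q=0, r=0: 0
p=0, q=0, r=1: 0
p=0, q=1, r=0: 0
p=0, q=1, r=1: 0
p=1, q=0, r=0: 0
p=1, q=0, r=1: 0
p=1, q=1, r=0: 0
p=1, q=1, r=1: 0
Count of True = 0

0


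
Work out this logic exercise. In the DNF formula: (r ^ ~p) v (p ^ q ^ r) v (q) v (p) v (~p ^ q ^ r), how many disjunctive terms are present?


A DNF formula is a disjunction of terms (conjunctions).
Terms are separated by v.
Counting the disjuncts: 5 terms.

5


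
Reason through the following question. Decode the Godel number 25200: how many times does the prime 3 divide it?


Factorize 25200 by dividing by 3 repeatedly.
Division steps: 3 divides 25200 exactly 2 time(s).
Exponent of 3 = 2

2


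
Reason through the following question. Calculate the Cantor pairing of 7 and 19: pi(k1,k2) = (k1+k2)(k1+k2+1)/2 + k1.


k1 + k2 = 26
(k1+k2)(k1+k2+1)/2 = 26 * 27 / 2 = 351
pi = 351 + 7 = 358

358


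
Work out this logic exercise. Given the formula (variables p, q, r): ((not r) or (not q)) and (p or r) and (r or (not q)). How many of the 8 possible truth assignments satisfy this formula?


Evaluate all 8 assignments for p, q, r:
p=0, q=0, r=0: 0
p=0, q=0, r=1: 1
p=0, q=1, r=0: 0
p=0, q=1, r=1: 0
p=1, q=0, r=0: 1
p=1, q=0, r=1: 1
p=1, q=1, r=0: 0
p=1, q=1, r=1: 0
Satisfying count = 3

3


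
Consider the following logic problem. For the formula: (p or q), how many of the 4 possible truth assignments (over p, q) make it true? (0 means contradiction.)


Check all 4 assignments:
p=0, q=0: 0
p=0, q=1: 1
p=1, q=0: 1
p=1, q=1: 1
Count of True = 3

3


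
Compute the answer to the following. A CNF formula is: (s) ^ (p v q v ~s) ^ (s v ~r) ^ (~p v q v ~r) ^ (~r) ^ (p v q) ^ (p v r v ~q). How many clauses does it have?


A CNF formula is a conjunction of clauses.
Clauses are separated by ^.
Counting the conjuncts: 7 clauses.

7


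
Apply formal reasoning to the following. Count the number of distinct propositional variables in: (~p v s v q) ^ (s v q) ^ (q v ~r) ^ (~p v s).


Identify each variable that appears in the formula.
Variables found: p, q, r, s
Count = 4

4


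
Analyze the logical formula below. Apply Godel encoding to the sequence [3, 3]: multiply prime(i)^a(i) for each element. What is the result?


Encode each element as an exponent of the corresponding prime:
  2^3 = 8
  3^3 = 27
Product = 8 * 27 = 216

216


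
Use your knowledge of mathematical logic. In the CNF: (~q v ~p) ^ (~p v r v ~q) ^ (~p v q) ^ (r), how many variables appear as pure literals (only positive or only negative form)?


Check each variable for pure literal status:
p: pure negative
q: mixed (not pure)
r: pure positive
Pure literal count = 2

2


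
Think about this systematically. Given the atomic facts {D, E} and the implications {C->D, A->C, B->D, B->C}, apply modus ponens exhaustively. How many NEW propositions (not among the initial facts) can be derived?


Initial facts: {D, E}
Apply modus ponens to closure:
  (no implication fires)
Final known: {D, E}
New propositions: {(none)}
Count = 0

0


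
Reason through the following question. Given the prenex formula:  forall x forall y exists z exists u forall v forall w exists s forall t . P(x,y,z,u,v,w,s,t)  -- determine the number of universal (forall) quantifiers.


Quantifier prefix: forall x forall y exists z exists u forall v forall w exists s forall t
Mark each quantifier type:
  U U E E U U E U
Universal count = 5, Existential count = 3
Asked for universal (forall) quantifiers: 5

5


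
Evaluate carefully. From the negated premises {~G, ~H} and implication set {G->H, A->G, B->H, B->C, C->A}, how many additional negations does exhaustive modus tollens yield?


Initial negated facts: {~G, ~H}
Apply modus tollens to closure:
  ~G and A->G  =>  ~A
  ~H and B->H  =>  ~B
  ~A and C->A  =>  ~C
Final negated: {~A, ~B, ~C, ~G, ~H}
New negations: {~A, ~B, ~C}
Count = 3

3


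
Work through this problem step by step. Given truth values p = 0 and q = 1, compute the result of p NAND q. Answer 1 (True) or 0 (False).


p = 0, q = 1
Operation: p NAND q
Evaluate: 0 NAND 1 = 1

1


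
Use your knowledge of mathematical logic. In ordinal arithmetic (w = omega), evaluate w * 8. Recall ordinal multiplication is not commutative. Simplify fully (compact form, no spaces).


Compute w * 8.
Ordinal * is associative and left-distributive over +, but NOT commutative; for finite n>1, n*w = w but w*n stays w*n.
w * 8 means 8 copies of w concatenated: w*8.
Result = w*8

w*8


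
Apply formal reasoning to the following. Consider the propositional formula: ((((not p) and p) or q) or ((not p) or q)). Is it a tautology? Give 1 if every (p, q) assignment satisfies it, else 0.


Check all 4 assignments:
p=0, q=0: 1
p=0, q=1: 1
p=1, q=0: 0
p=1, q=1: 1
Satisfying count = 3/4.
Tautology iff count = 4: no.

0


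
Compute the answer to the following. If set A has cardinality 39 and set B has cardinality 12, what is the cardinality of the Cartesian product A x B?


The Cartesian product A x B contains all ordered pairs (a, b).
|A x B| = |A| * |B| = 39 * 12 = 468

468


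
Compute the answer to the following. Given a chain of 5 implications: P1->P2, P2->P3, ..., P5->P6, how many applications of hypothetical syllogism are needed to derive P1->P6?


With 5 implications in a chain connecting 6 propositions:
P1->P2, P2->P3, ..., P5->P6
Steps needed = (number of implications) - 1 = 5 - 1 = 4

4


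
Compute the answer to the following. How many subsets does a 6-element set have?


The power set of a set with n elements has 2^n elements.
|P(S)| = 2^6 = 64

64


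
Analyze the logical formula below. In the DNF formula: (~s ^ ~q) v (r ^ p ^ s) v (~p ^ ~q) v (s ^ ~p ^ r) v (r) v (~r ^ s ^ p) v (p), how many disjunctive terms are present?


A DNF formula is a disjunction of terms (conjunctions).
Terms are separated by v.
Counting the disjuncts: 7 terms.

7


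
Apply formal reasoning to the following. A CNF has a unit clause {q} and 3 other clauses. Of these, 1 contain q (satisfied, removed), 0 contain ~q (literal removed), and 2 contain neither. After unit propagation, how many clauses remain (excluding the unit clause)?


Satisfied (removed): 1
Shortened (remain): 0
Unchanged (remain): 2
Remaining = 0 + 2 = 2

2


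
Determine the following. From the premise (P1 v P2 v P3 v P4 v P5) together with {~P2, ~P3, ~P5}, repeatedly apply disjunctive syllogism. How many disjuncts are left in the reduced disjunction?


Original disjuncts (5): P1, P2, P3, P4, P5
Negated (eliminate): ~P2, ~P3, ~P5
Remaining disjuncts: P1, P4
Count = 5 - 3 = 2

2


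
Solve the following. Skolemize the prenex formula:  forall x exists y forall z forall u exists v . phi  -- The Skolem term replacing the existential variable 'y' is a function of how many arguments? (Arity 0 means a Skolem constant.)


Quantifier prefix: forall x exists y forall z forall u exists v
'y' is existentially quantified at position 2.
Universal variables preceding it: x
Skolem function arity = 1

1


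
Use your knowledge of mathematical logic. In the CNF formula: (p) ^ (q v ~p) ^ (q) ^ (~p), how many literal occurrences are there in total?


Counting literals in each clause:
Clause 1: 1 literal(s)
Clause 2: 2 literal(s)
Clause 3: 1 literal(s)
Clause 4: 1 literal(s)
Total = 5

5


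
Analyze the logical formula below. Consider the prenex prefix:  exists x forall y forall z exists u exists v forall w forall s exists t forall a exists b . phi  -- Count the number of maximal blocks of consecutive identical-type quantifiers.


Quantifier-type sequence: E A A E E A A E A E  (A=forall, E=exists)
Group into maximal same-type runs:
  Ex1 | Ax2 | Ex2 | Ax2 | Ex1 | Ax1 | Ex1
Number of blocks = 7

7


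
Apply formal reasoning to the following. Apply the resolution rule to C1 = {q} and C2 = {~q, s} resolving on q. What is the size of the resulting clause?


Remove q from C1 and ~q from C2.
C1 remainder: {}
C2 remainder: {s}
Union (resolvent): {s}
Resolvent has 1 literal(s).

1


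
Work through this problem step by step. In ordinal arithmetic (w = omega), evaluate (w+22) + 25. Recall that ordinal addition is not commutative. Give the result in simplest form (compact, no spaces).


Compute (w+22) + 25.
Ordinal + is associative but NOT commutative; for finite n>0, n + w = w but w + n stays w+n.
By associativity: (w+22) + 25 = w + (22+25) = w+47.
Result = w+47

w+47


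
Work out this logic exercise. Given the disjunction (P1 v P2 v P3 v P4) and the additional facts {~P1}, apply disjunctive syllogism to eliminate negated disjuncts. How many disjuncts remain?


Original disjuncts (4): P1, P2, P3, P4
Negated (eliminate): ~P1
Remaining disjuncts: P2, P3, P4
Count = 4 - 1 = 3

3


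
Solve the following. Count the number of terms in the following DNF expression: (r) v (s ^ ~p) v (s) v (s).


A DNF formula is a disjunction of terms (conjunctions).
Terms are separated by v.
Counting the disjuncts: 4 terms.

4


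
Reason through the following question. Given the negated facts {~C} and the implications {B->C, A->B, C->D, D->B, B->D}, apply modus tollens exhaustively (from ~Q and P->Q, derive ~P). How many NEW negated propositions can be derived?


Initial negated facts: {~C}
Apply modus tollens to closure:
  ~C and B->C  =>  ~B
  ~B and A->B  =>  ~A
  ~B and D->B  =>  ~D
Final negated: {~A, ~B, ~C, ~D}
New negations: {~A, ~B, ~D}
Count = 3

3


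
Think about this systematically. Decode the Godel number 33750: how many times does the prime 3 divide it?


Factorize 33750 by dividing by 3 repeatedly.
Division steps: 3 divides 33750 exactly 3 time(s).
Exponent of 3 = 3

3


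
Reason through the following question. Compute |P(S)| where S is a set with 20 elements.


The power set of a set with n elements has 2^n elements.
|P(S)| = 2^20 = 1048576

1048576


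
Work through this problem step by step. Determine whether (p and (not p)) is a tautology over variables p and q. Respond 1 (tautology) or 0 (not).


Check all 4 assignments:
p=0, q=0: 0
p=0, q=1: 0
p=1, q=0: 0
p=1, q=1: 0
Satisfying count = 0/4.
Tautology iff count = 4: no.

0


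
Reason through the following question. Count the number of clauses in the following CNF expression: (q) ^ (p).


A CNF formula is a conjunction of clauses.
Clauses are separated by ^.
Counting the conjuncts: 2 clauses.

2


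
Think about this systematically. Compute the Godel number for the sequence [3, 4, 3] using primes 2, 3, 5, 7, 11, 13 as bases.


Encode each element as an exponent of the corresponding prime:
  2^3 = 8
  3^4 = 81
  5^3 = 125
Product = 8 * 81 * 125 = 81000

81000


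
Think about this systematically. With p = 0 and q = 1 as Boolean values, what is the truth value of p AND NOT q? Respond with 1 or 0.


p = 0, q = 1
Operation: p AND NOT q
Evaluate: 0 AND NOT 1 = 0

0


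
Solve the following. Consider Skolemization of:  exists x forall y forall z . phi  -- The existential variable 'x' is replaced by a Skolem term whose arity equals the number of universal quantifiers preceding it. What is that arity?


Quantifier prefix: exists x forall y forall z
'x' is existentially quantified at position 1.
No universal quantifiers precede it.
Skolem function arity = 0 (a Skolem constant)

0


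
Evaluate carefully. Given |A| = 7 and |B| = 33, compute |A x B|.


The Cartesian product A x B contains all ordered pairs (a, b).
|A x B| = |A| * |B| = 7 * 33 = 231

231


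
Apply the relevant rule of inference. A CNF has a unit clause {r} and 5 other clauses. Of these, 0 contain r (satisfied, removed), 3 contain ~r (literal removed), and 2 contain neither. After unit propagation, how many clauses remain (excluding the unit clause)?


Satisfied (removed): 0
Shortened (remain): 3
Unchanged (remain): 2
Remaining = 3 + 2 = 5

5


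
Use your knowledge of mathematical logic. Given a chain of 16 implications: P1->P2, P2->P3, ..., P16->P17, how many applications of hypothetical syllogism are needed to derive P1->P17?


With 16 implications in a chain connecting 17 propositions:
P1->P2, P2->P3, ..., P16->P17
Steps needed = (number of implications) - 1 = 16 - 1 = 15

15


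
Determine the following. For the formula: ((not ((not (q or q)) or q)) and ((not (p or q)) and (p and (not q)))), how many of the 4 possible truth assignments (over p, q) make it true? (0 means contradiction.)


Check all 4 assignments:
p=0, q=0: 0
p=0, q=1: 0
p=1, q=0: 0
p=1, q=1: 0
Count of True = 0

0


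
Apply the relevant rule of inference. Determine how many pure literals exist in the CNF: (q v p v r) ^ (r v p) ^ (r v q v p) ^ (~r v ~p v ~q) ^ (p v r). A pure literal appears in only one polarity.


Check each variable for pure literal status:
p: mixed (not pure)
q: mixed (not pure)
r: mixed (not pure)
Pure literal count = 0

0


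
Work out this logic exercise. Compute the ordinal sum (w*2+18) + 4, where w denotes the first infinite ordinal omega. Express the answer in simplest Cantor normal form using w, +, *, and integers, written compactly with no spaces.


Compute (w*2+18) + 4.
Ordinal + is associative but NOT commutative; for finite n>0, n + w = w but w + n stays w+n.
By associativity: (w*2+18) + 4 = w*2 + (18+4) = w*2+22.
Result = w*2+22

w*2+22


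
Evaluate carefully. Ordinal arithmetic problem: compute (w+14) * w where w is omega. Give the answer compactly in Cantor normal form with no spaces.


Compute (w+14) * w.
Ordinal * is associative and left-distributive over +, but NOT commutative; for finite n>1, n*w = w but w*n stays w*n.
(w+14) * w = sup{(w+14)*k : k<w} = sup{w*k+14} = w^2 (the +14 tail is absorbed in the limit).
Result = w^2

w^2


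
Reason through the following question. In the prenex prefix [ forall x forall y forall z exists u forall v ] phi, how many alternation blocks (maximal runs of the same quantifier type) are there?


Quantifier-type sequence: A A A E A  (A=forall, E=exists)
Group into maximal same-type runs:
  Ax3 | Ex1 | Ax1
Number of blocks = 3

3


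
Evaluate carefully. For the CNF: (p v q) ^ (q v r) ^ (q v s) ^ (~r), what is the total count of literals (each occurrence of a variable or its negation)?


Counting literals in each clause:
Clause 1: 2 literal(s)
Clause 2: 2 literal(s)
Clause 3: 2 literal(s)
Clause 4: 1 literal(s)
Total = 7

7


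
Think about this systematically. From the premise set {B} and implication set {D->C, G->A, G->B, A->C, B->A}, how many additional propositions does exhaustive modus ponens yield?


Initial facts: {B}
Apply modus ponens to closure:
  B and B->A  =>  A
  A and A->C  =>  C
Final known: {A, B, C}
New propositions: {A, C}
Count = 2

2


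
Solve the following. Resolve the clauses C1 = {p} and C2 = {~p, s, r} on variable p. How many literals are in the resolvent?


Remove p from C1 and ~p from C2.
C1 remainder: {}
C2 remainder: {s, r}
Union (resolvent): {r, s}
Resolvent has 2 literal(s).

2


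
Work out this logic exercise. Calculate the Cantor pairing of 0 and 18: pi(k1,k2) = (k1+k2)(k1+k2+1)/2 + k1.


k1 + k2 = 18
(k1+k2)(k1+k2+1)/2 = 18 * 19 / 2 = 171
pi = 171 + 0 = 171

171


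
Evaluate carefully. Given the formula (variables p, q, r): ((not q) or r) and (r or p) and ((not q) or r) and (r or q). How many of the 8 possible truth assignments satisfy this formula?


Evaluate all 8 assignments for p, q, r:
p=0, q=0, r=0: 0
p=0, q=0, r=1: 1
p=0, q=1, r=0: 0
p=0, q=1, r=1: 1
p=1, q=0, r=0: 0
p=1, q=0, r=1: 1
p=1, q=1, r=0: 0
p=1, q=1, r=1: 1
Satisfying count = 4

4


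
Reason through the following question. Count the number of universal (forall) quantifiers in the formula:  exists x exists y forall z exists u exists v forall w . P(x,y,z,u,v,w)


Quantifier prefix: exists x exists y forall z exists u exists v forall w
Mark each quantifier type:
  E E U E E U
Universal count = 2, Existential count = 4
Asked for universal (forall) quantifiers: 2

2


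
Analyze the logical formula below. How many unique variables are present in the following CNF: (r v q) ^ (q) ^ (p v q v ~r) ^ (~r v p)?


Identify each variable that appears in the formula.
Variables found: p, q, r
Count = 3

3


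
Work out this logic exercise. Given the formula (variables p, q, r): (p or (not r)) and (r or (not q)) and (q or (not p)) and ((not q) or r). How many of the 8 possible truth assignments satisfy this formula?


Evaluate all 8 assignments for p, q, r:
p=0, q=0, r=0: 1
p=0, q=0, r=1: 0
p=0, q=1, r=0: 0
p=0, q=1, r=1: 0
p=1, q=0, r=0: 0
p=1, q=0, r=1: 0
p=1, q=1, r=0: 0
p=1, q=1, r=1: 1
Satisfying count = 2

2


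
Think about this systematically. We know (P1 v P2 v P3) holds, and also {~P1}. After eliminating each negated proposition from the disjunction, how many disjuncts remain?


Original disjuncts (3): P1, P2, P3
Negated (eliminate): ~P1
Remaining disjuncts: P2, P3
Count = 3 - 1 = 2

2


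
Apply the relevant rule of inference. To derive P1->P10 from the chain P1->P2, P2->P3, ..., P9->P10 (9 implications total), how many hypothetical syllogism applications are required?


With 9 implications in a chain connecting 10 propositions:
P1->P2, P2->P3, ..., P9->P10
Steps needed = (number of implications) - 1 = 9 - 1 = 8

8


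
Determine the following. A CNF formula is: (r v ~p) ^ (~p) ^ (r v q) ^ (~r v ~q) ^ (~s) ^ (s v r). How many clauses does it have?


A CNF formula is a conjunction of clauses.
Clauses are separated by ^.
Counting the conjuncts: 6 clauses.

6


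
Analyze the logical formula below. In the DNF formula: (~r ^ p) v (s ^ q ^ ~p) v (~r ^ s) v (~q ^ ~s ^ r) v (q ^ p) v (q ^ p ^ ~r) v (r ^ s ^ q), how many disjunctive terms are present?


A DNF formula is a disjunction of terms (conjunctions).
Terms are separated by v.
Counting the disjuncts: 7 terms.

7


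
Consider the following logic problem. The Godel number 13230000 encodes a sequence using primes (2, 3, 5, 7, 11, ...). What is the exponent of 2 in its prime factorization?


Factorize 13230000 by dividing by 2 repeatedly.
Division steps: 2 divides 13230000 exactly 4 time(s).
Exponent of 2 = 4

4


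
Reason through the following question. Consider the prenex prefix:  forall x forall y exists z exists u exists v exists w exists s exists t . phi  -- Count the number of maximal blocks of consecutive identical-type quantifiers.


Quantifier-type sequence: A A E E E E E E  (A=forall, E=exists)
Group into maximal same-type runs:
  Ax2 | Ex6
Number of blocks = 2

2


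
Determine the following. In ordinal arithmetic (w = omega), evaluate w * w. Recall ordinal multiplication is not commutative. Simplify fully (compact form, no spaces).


Compute w * w.
Ordinal * is associative and left-distributive over +, but NOT commutative; for finite n>1, n*w = w but w*n stays w*n.
w * w = w^2 by definition.
Result = w^2

w^2


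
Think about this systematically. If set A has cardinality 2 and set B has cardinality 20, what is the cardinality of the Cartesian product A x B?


The Cartesian product A x B contains all ordered pairs (a, b).
|A x B| = |A| * |B| = 2 * 20 = 40

40


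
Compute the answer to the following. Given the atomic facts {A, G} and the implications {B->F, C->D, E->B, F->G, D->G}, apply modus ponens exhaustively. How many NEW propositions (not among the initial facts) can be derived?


Initial facts: {A, G}
Apply modus ponens to closure:
  (no implication fires)
Final known: {A, G}
New propositions: {(none)}
Count = 0

0


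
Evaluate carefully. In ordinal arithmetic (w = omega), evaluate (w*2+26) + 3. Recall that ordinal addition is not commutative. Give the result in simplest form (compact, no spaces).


Compute (w*2+26) + 3.
Ordinal + is associative but NOT commutative; for finite n>0, n + w = w but w + n stays w+n.
By associativity: (w*2+26) + 3 = w*2 + (26+3) = w*2+29.
Result = w*2+29

w*2+29


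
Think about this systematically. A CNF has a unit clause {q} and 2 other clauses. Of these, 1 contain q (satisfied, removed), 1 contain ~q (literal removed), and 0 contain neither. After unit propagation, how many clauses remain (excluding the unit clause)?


Satisfied (removed): 1
Shortened (remain): 1
Unchanged (remain): 0
Remaining = 1 + 0 = 1

1


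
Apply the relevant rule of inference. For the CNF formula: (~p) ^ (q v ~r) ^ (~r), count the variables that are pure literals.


Check each variable for pure literal status:
p: pure negative
q: pure positive
r: pure negative
Pure literal count = 3

3


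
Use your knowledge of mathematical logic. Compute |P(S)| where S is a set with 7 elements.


The power set of a set with n elements has 2^n elements.
|P(S)| = 2^7 = 128

128


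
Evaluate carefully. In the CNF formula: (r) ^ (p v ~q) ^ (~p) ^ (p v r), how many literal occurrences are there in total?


Counting literals in each clause:
Clause 1: 1 literal(s)
Clause 2: 2 literal(s)
Clause 3: 1 literal(s)
Clause 4: 2 literal(s)
Total = 6

6


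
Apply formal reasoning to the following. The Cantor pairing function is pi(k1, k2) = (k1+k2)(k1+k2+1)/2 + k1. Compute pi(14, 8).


k1 + k2 = 22
(k1+k2)(k1+k2+1)/2 = 22 * 23 / 2 = 253
pi = 253 + 14 = 267

267


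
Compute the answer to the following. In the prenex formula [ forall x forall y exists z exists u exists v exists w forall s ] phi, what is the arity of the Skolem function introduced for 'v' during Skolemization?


Quantifier prefix: forall x forall y exists z exists u exists v exists w forall s
'v' is existentially quantified at position 5.
Universal variables preceding it: x, y
Skolem function arity = 2

2


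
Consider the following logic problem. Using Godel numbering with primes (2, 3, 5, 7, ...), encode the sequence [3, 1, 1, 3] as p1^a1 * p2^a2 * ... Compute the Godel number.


Encode each element as an exponent of the corresponding prime:
  2^3 = 8
  3^1 = 3
  5^1 = 5
  7^3 = 343
Product = 8 * 3 * 5 * 343 = 41160

41160


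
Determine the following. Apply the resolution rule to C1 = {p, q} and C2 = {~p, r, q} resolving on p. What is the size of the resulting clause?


Remove p from C1 and ~p from C2.
C1 remainder: {q}
C2 remainder: {r, q}
Union (resolvent): {q, r}
Resolvent has 2 literal(s).

2


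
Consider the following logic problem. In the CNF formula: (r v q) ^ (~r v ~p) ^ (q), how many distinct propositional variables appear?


Identify each variable that appears in the formula.
Variables found: p, q, r
Count = 3

3


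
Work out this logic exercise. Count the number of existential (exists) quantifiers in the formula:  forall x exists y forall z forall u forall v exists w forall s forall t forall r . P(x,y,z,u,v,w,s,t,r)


Quantifier prefix: forall x exists y forall z forall u forall v exists w forall s forall t forall r
Mark each quantifier type:
  U E U U U E U U U
Universal count = 7, Existential count = 2
Asked for existential (exists) quantifiers: 2

2


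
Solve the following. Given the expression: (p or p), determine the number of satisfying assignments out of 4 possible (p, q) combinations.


Check all 4 assignments:
p=0, q=0: 0
p=0, q=1: 0
p=1, q=0: 1
p=1, q=1: 1
Count of True = 2

2


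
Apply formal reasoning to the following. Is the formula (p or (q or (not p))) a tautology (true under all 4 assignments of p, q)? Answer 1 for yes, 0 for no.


Check all 4 assignments:
p=0, q=0: 1
p=0, q=1: 1
p=1, q=0: 1
p=1, q=1: 1
Satisfying count = 4/4.
Tautology iff count = 4: yes.

1


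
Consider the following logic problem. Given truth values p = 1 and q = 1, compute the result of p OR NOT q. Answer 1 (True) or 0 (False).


p = 1, q = 1
Operation: p OR NOT q
Evaluate: 1 OR NOT 1 = 1

1


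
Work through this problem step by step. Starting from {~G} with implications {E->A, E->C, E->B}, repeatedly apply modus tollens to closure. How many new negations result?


Initial negated facts: {~G}
Apply modus tollens to closure:
  (no implication fires)
Final negated: {~G}
New negations: {(none)}
Count = 0

0


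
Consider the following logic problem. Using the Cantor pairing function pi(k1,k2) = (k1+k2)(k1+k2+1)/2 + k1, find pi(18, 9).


k1 + k2 = 27
(k1+k2)(k1+k2+1)/2 = 27 * 28 / 2 = 378
pi = 378 + 18 = 396

396


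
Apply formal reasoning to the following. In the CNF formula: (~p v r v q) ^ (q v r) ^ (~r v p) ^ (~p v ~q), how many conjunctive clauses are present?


A CNF formula is a conjunction of clauses.
Clauses are separated by ^.
Counting the conjuncts: 4 clauses.

4


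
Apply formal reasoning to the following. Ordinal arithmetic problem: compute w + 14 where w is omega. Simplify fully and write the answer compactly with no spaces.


Compute w + 14.
Ordinal + is associative but NOT commutative; for finite n>0, n + w = w but w + n stays w+n.
w + 14 is already in normal form (a successor ordinal beyond w).
Result = w+14

w+14


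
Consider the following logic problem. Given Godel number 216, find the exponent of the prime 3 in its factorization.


Factorize 216 by dividing by 3 repeatedly.
Division steps: 3 divides 216 exactly 3 time(s).
Exponent of 3 = 3

3


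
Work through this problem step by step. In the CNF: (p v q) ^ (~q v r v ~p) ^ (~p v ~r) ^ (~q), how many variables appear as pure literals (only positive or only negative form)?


Check each variable for pure literal status:
p: mixed (not pure)
q: mixed (not pure)
r: mixed (not pure)
Pure literal count = 0

0


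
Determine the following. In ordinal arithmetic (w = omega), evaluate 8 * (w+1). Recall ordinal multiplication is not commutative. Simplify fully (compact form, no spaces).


Compute 8 * (w+1).
Ordinal * is associative and left-distributive over +, but NOT commutative; for finite n>1, n*w = w but w*n stays w*n.
By left-distributivity: 8 * (w+1) = 8*w + 8*1 = w + 8 = w+8.
Result = w+8

w+8


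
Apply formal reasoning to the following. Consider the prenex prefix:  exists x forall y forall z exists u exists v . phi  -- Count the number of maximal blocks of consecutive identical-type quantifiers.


Quantifier-type sequence: E A A E E  (A=forall, E=exists)
Group into maximal same-type runs:
  Ex1 | Ax2 | Ex2
Number of blocks = 3

3


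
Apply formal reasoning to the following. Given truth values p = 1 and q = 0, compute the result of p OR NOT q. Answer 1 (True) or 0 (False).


p = 1, q = 0
Operation: p OR NOT q
Evaluate: 1 OR NOT 0 = 1

1


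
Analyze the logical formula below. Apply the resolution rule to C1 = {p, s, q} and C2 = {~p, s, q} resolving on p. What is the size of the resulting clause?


Remove p from C1 and ~p from C2.
C1 remainder: {s, q}
C2 remainder: {s, q}
Union (resolvent): {q, s}
Resolvent has 2 literal(s).

2


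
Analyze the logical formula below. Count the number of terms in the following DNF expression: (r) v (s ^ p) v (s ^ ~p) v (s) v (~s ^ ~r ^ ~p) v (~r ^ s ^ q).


A DNF formula is a disjunction of terms (conjunctions).
Terms are separated by v.
Counting the disjuncts: 6 terms.

6


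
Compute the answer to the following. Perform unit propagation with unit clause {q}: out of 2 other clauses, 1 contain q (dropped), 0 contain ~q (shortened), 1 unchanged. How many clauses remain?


Satisfied (removed): 1
Shortened (remain): 0
Unchanged (remain): 1
Remaining = 0 + 1 = 1

1


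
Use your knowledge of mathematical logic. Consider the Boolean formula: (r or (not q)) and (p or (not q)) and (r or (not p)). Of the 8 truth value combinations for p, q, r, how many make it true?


Evaluate all 8 assignments for p, q, r:
p=0, q=0, r=0: 1
p=0, q=0, r=1: 1
p=0, q=1, r=0: 0
p=0, q=1, r=1: 0
p=1, q=0, r=0: 0
p=1, q=0, r=1: 1
p=1, q=1, r=0: 0
p=1, q=1, r=1: 1
Satisfying count = 4

4


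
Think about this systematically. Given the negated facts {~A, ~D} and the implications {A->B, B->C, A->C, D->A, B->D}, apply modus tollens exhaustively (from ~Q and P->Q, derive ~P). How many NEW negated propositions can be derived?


Initial negated facts: {~A, ~D}
Apply modus tollens to closure:
  ~D and B->D  =>  ~B
Final negated: {~A, ~B, ~D}
New negations: {~B}
Count = 1

1


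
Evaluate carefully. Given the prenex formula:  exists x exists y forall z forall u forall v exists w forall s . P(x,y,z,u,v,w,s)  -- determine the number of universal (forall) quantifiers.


Quantifier prefix: exists x exists y forall z forall u forall v exists w forall s
Mark each quantifier type:
  E E U U U E U
Universal count = 4, Existential count = 3
Asked for universal (forall) quantifiers: 4

4


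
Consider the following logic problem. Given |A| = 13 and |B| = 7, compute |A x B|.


The Cartesian product A x B contains all ordered pairs (a, b).
|A x B| = |A| * |B| = 13 * 7 = 91

91


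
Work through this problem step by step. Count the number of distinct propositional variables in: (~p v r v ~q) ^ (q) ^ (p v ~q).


Identify each variable that appears in the formula.
Variables found: p, q, r
Count = 3

3


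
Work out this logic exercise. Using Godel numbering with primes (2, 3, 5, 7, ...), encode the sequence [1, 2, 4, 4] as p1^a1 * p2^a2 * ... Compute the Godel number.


Encode each element as an exponent of the corresponding prime:
  2^1 = 2
  3^2 = 9
  5^4 = 625
  7^4 = 2401
Product = 2 * 9 * 625 * 2401 = 27011250

27011250


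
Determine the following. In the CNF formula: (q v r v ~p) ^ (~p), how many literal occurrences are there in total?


Counting literals in each clause:
Clause 1: 3 literal(s)
Clause 2: 1 literal(s)
Total = 4

4


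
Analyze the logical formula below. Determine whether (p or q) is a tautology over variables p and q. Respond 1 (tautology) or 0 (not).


Check all 4 assignments:
p=0, q=0: 0
p=0, q=1: 1
p=1, q=0: 1
p=1, q=1: 1
Satisfying count = 3/4.
Tautology iff count = 4: no.

0


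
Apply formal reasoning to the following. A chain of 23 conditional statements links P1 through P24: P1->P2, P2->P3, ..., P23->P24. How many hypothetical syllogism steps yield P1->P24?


With 23 implications in a chain connecting 24 propositions:
P1->P2, P2->P3, ..., P23->P24
Steps needed = (number of implications) - 1 = 23 - 1 = 22

22


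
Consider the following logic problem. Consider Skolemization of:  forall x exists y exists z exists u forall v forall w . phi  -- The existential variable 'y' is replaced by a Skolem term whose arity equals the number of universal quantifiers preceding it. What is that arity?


Quantifier prefix: forall x exists y exists z exists u forall v forall w
'y' is existentially quantified at position 2.
Universal variables preceding it: x
Skolem function arity = 1

1


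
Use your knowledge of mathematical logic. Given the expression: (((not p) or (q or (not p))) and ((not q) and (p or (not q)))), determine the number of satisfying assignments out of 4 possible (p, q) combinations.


Check all 4 assignments:
p=0, q=0: 1
p=0, q=1: 0
p=1, q=0: 0
p=1, q=1: 0
Count of True = 1

1


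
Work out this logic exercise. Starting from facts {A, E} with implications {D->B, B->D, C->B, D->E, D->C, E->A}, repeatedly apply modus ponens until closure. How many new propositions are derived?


Initial facts: {A, E}
Apply modus ponens to closure:
  (no implication fires)
Final known: {A, E}
New propositions: {(none)}
Count = 0

0


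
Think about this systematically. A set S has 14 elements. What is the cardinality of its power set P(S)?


The power set of a set with n elements has 2^n elements.
|P(S)| = 2^14 = 16384

16384


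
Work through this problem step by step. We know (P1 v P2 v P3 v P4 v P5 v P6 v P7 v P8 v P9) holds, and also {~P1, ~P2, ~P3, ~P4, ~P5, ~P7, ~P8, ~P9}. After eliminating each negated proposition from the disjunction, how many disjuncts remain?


Original disjuncts (9): P1, P2, P3, P4, P5, P6, P7, P8, P9
Negated (eliminate): ~P1, ~P2, ~P3, ~P4, ~P5, ~P7, ~P8, ~P9
Remaining disjuncts: P6
Count = 9 - 8 = 1

1


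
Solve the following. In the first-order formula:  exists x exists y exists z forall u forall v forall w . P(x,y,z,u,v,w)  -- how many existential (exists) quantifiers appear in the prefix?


Quantifier prefix: exists x exists y exists z forall u forall v forall w
Mark each quantifier type:
  E E E U U U
Universal count = 3, Existential count = 3
Asked for existential (exists) quantifiers: 3

3


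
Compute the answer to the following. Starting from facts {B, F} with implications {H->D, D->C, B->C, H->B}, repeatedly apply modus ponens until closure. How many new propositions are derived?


Initial facts: {B, F}
Apply modus ponens to closure:
  B and B->C  =>  C
Final known: {B, C, F}
New propositions: {C}
Count = 1

1
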